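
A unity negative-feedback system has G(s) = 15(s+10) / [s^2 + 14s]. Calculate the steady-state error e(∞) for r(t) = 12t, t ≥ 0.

Factoring s from the denominator leaves a polynomial with constant term 14, so the system is type 1.
K_v = lim_{s→0} s·G(s) = 15·10 / 14 = 75/7.
e_ss = 12/K_v = 12/(75/7) = 1.12.

1.12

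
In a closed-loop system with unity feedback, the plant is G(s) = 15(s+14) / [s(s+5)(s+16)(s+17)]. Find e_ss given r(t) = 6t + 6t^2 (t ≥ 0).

infinity

G(s) has one factor of s in the denominator, so the system is type 1. By superposition:
  • 6t: e_ss = 6/K_v with K_v=21/136 → 272/7.
  • 6t^2: a type-1 system cannot track it, e_ss → ∞.
The unbounded component dominates.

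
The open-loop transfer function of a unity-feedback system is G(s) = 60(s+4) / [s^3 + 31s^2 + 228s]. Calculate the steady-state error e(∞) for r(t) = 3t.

Lowest-order denominator term is 228s, so the open loop has 1 pole at the origin → type 1 system.
K_v = lim_{s→0} s·G(s) = 60·4 / 228 = 20/19.
e_ss = 3/K_v = 3/(20/19) = 2.85.

2.85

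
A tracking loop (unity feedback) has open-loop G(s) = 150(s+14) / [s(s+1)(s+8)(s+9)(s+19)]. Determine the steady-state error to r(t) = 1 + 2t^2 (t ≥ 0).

infinity

G(s) has one factor of s in the denominator, so the system is type 1. By superposition:
  • 1: tracked with zero error.
  • 2t^2: a type-1 system cannot track it, e_ss → ∞.
The unbounded component dominates.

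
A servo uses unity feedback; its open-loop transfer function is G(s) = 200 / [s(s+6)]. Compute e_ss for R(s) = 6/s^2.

0.18

One free integrator in G(s): this is a type 1 system.
K_v = lim_{s→0} s·G(s) = 200 / (6) = 100/3.
e_ss = 6/K_v = 6/(100/3) = 0.18.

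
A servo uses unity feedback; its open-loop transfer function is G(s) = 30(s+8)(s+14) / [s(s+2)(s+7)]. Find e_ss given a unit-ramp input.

System type = 1 (one pole at s=0).
K_v = lim_{s→0} s·G(s) = 30·8·14 / (2·7) = 240.
e_ss = 1/K_v = 1/240.

1/240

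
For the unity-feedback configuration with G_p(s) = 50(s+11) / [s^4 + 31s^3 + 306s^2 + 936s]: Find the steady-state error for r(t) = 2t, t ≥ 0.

The denominator has no term below 936s — 1 pole at s=0, type 1.
K_v = lim_{s→0} s·G_p(s) = 50·11 / 936 = 275/468.
e_ss = 2/K_v = 2/(275/468) = 936/275.

936/275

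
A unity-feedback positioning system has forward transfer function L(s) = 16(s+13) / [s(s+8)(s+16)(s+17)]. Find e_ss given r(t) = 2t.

System type = 1 (one pole at s=0).
K_v = lim_{s→0} s·L(s) = 16·13 / (8·16·17) = 13/136.
e_ss = 2/K_v = 2/(13/136) = 272/13.

272/13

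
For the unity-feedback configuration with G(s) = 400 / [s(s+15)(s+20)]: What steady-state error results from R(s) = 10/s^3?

G(s) has one factor of s in the denominator, so the system is type 1.
K_a = lim_{s→0} s^2·G(s) = 0; the steady-state error to this parabolic input grows without bound.

infinity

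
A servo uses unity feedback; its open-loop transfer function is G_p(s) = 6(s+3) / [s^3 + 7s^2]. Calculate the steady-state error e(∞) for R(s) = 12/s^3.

The denominator has no term below 7s^2 — 2 poles at s=0, type 2.
K_a = lim_{s→0} s^2·G_p(s) = 6·3 / 7 = 18/7.
r(t) = 6t^2 gives R(s) = 12/s^3.
e_ss = 12/K_a = 12/(18/7) = 14/3.

14/3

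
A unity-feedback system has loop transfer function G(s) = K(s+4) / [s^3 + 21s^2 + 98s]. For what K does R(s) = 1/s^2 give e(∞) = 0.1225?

200

Lowest-order denominator term is 98s, so the open loop has 1 pole at the origin → type 1 system.
K_v = lim_{s→0} s·G(s) = K·4 / 98 = (2/49)·K.
e_ss = 1/K_v = 0.1225 ⇒ K_v = 400/49 ⇒ K = (400/49)/(2/49) = 200.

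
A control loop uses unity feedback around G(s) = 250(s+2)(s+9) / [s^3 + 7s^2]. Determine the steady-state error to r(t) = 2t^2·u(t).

7/1125

Lowest-order denominator term is 7s^2, so the open loop has 2 poles at the origin → type 2 system.
K_a = lim_{s→0} s^2·G(s) = 250·2·9 / 7 = 4500/7.
r(t) = 2t^2 gives R(s) = 4/s^3.
e_ss = 4/K_a = 4/(4500/7) = 7/1125.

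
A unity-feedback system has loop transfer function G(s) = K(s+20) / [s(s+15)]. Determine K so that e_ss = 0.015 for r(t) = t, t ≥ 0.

50

G(s) has one factor of s in the denominator, so the system is type 1.
K_v = lim_{s→0} s·G(s) = K·20 / (15) = (4/3)·K.
e_ss = 1/K_v = 0.015 ⇒ K_v = 200/3 ⇒ K = (200/3)/(4/3) = 50.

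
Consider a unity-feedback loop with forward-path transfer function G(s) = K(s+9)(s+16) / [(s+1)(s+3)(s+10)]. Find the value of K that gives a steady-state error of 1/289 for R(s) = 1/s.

No free integrators in G(s): this is a type 0 system.
K_p = lim_{s→0} G(s) = K·9·16 / (1·3·10) = 4.8·K.
e_ss = 1/(1 + K_p) = 1/289 ⇒ 1 + 4.8·K = 289 ⇒ K = 60.

60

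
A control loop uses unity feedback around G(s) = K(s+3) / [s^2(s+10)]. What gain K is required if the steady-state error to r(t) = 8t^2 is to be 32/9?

System type = 2 (two poles at s=0).
K_a = lim_{s→0} s^2·G(s) = K·3 / (10) = 0.3·K.
e_ss = 16/K_a = 32/9 ⇒ K_a = 4.5 ⇒ K = 4.5/0.3 = 15.

15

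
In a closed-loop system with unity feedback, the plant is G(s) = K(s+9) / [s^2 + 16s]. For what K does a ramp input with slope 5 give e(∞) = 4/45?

The denominator has no term below 16s — 1 pole at s=0, type 1.
K_v = lim_{s→0} s·G(s) = K·9 / 16 = 0.5625·K.
e_ss = 5/K_v = 4/45 ⇒ K_v = 56.25 ⇒ K = 56.25/0.5625 = 100.

100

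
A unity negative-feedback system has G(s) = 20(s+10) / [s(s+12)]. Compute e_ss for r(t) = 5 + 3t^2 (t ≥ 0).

One free integrator in G(s): this is a type 1 system. Taking each input component in turn:
  • 5: tracked with zero error.
  • 3t^2: a type-1 system cannot track it, e_ss → ∞.
The unbounded component dominates.

infinity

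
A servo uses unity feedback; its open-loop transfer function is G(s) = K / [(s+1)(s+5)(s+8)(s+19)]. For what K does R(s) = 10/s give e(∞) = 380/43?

G(s) has no factors of s in the denominator, so the system is type 0.
K_p = lim_{s→0} G(s) = K / (1·5·8·19) = (1/760)·K.
e_ss = 10/(1 + K_p) = 380/43 ⇒ 1 + (1/760)·K = 43/38 ⇒ K = 100.

100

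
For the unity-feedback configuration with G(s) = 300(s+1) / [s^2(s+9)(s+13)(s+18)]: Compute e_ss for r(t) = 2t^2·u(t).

28.08

Two free integrators in G(s): this is a type 2 system.
K_a = lim_{s→0} s^2·G(s) = 300·1 / (9·13·18) = 50/351.
r(t) = 2t^2 gives R(s) = 4/s^3.
e_ss = 4/K_a = 4/(50/351) = 28.08.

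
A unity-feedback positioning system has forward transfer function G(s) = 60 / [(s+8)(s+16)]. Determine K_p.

15/32

The open loop has no poles at the origin → type 0 system.
K_p = lim_{s→0} G(s) = 60 / (8·16) = 15/32.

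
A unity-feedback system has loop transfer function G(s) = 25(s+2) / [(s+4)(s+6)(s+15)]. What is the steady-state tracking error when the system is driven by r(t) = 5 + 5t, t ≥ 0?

The open loop has no poles at the origin → type 0 system. Treating each term separately:
  • 5: e_ss = 5/(1+K_p) with K_p=5/36 → 180/41.
  • 5t: a type-0 system cannot track it, e_ss → ∞.
The unbounded component dominates.

infinity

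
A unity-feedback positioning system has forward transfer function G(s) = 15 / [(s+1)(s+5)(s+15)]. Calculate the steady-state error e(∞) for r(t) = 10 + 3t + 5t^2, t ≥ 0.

infinity

No free integrators in G(s): this is a type 0 system. Treating each term separately:
  • 10: e_ss = 10/(1+K_p) with K_p=0.2 → 25/3.
  • 3t: a type-0 system cannot track it, e_ss → ∞.
  • 5t^2: a type-0 system cannot track it, e_ss → ∞.
The unbounded component dominates.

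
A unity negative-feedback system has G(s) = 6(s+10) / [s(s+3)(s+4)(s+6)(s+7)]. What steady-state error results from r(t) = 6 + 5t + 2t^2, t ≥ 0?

infinity

G(s) has one factor of s in the denominator, so the system is type 1. Taking each input component in turn:
  • 6: tracked with zero error.
  • 5t: e_ss = 5/K_v with K_v=5/42 → 42.
  • 2t^2: a type-1 system cannot track it, e_ss → ∞.
The unbounded component dominates.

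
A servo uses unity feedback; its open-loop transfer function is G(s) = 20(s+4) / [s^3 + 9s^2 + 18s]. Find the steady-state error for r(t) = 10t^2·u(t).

infinity

The denominator has no term below 18s — 1 pole at s=0, type 1.
K_a = lim_{s→0} s^2·G(s) = 0; the steady-state error to this parabolic input grows without bound.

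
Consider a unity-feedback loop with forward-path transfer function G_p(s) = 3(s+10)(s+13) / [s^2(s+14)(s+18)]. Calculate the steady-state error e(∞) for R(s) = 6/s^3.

252/65

The open loop has two poles at the origin → type 2 system.
K_a = lim_{s→0} s^2·G_p(s) = 3·10·13 / (14·18) = 65/42.
r(t) = 3t^2 gives R(s) = 6/s^3.
e_ss = 6/K_a = 6/(65/42) = 252/65.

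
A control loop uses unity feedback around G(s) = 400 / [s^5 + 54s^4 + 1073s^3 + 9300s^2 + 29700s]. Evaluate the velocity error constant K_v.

4/297

Lowest-order denominator term is 29700s, so the open loop has 1 pole at the origin → type 1 system.
K_v = lim_{s→0} s·G(s) = 400 / 29700 = 4/297.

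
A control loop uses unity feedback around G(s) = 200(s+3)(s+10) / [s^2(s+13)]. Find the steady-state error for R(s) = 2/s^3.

13/3000

The open loop has two poles at the origin → type 2 system.
K_a = lim_{s→0} s^2·G(s) = 200·3·10 / (13) = 6000/13.
r(t) = t^2 gives R(s) = 2/s^3.
e_ss = 2/K_a = 2/(6000/13) = 13/3000.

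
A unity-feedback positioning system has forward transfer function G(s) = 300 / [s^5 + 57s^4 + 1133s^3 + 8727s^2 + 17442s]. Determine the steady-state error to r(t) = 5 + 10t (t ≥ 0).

581.4

The denominator has no term below 17442s — 1 pole at s=0, type 1. By superposition:
  • 5: tracked with zero error.
  • 10t: e_ss = 10/K_v with K_v=50/2907 → 581.4.
Total e_ss = 581.4.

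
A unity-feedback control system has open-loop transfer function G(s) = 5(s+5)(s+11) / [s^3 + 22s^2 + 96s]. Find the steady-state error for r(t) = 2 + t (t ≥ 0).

Factoring s from the denominator leaves a polynomial with constant term 96, so the system is type 1. By superposition:
  • 2: tracked with zero error.
  • t: e_ss = 1/K_v with K_v=275/96 → 96/275.
Total e_ss = 96/275.

96/275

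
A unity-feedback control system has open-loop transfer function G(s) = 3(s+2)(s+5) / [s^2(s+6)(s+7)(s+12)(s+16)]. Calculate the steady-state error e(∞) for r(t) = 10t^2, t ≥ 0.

System type = 2 (two poles at s=0).
K_a = lim_{s→0} s^2·G(s) = 3·2·5 / (6·7·12·16) = 5/1344.
r(t) = 10t^2 gives R(s) = 20/s^3.
e_ss = 20/K_a = 20/(5/1344) = 5376.

5376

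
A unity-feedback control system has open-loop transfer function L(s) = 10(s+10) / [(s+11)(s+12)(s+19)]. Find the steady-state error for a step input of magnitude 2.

627/326

No free integrators in L(s): this is a type 0 system.
K_p = lim_{s→0} L(s) = 10·10 / (11·12·19) = 25/627.
e_ss = 2/(1 + K_p) = 2/(652/627) = 627/326.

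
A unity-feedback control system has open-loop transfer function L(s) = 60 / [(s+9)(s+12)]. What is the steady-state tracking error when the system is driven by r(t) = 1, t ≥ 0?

9/14

The open loop has no poles at the origin → type 0 system.
K_p = lim_{s→0} L(s) = 60 / (9·12) = 5/9.
e_ss = 1/(1 + K_p) = 1/(14/9) = 9/14.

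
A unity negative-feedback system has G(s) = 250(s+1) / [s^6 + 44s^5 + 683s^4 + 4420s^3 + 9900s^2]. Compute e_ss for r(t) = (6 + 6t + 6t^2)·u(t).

The denominator has no term below 9900s^2 — 2 poles at s=0, type 2. Taking each input component in turn:
  • 6: tracked with zero error.
  • 6t: tracked with zero error.
  • 6t^2: e_ss = 12/K_a with K_a=5/198 → 475.2.
Total e_ss = 475.2.

475.2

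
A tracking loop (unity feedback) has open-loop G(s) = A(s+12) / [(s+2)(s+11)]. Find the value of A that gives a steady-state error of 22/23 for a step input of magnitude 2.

No free integrators in G(s): this is a type 0 system.
K_p = lim_{s→0} G(s) = A·12 / (2·11) = (6/11)·A.
e_ss = 2/(1 + K_p) = 22/23 ⇒ 1 + (6/11)·A = 23/11 ⇒ A = 2.

2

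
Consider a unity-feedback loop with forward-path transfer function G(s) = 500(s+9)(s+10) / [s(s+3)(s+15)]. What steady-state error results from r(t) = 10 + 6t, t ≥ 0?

The open loop has one pole at the origin → type 1 system. Taking each input component in turn:
  • 10: tracked with zero error.
  • 6t: e_ss = 6/K_v with K_v=1000 → 0.006.
Total e_ss = 0.006.

0.006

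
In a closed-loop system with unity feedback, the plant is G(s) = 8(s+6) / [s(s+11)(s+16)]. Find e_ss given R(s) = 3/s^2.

One free integrator in G(s): this is a type 1 system.
K_v = lim_{s→0} s·G(s) = 8·6 / (11·16) = 3/11.
e_ss = 3/K_v = 3/(3/11) = 11.

11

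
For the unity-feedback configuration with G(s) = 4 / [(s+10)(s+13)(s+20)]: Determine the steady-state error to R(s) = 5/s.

System type = 0 (no poles at s=0).
K_p = lim_{s→0} G(s) = 4 / (10·13·20) = 1/650.
e_ss = 5/(1 + K_p) = 5/(651/650) = 3250/651.

3250/651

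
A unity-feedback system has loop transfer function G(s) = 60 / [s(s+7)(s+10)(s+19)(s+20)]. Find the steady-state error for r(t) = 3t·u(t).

1330

The open loop has one pole at the origin → type 1 system.
K_v = lim_{s→0} s·G(s) = 60 / (7·10·19·20) = 3/1330.
e_ss = 3/K_v = 3/(3/1330) = 1330.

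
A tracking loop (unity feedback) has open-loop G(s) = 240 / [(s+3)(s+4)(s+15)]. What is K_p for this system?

The open loop has no poles at the origin → type 0 system.
K_p = lim_{s→0} G(s) = 240 / (3·4·15) = 4/3.

4/3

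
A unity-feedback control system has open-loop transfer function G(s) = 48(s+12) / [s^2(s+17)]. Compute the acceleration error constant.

576/17

G(s) has two factors of s in the denominator, so the system is type 2.
K_a = lim_{s→0} s^2·G(s) = 48·12 / (17) = 576/17.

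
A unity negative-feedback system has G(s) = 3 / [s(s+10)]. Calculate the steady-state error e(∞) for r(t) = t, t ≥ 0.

10/3

The open loop has one pole at the origin → type 1 system.
K_v = lim_{s→0} s·G(s) = 3 / (10) = 0.3.
e_ss = 1/K_v = 1/0.3 = 10/3.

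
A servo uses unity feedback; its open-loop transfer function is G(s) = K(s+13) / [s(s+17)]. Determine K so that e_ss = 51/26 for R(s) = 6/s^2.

System type = 1 (one pole at s=0).
K_v = lim_{s→0} s·G(s) = K·13 / (17) = (13/17)·K.
e_ss = 6/K_v = 51/26 ⇒ K_v = 52/17 ⇒ K = (52/17)/(13/17) = 4.

4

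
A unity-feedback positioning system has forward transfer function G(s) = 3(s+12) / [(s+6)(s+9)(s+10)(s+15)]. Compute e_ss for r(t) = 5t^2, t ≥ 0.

infinity

G(s) has no factors of s in the denominator, so the system is type 0.
For a type-0 system K_a = 0, so e_ss to a parabolic input is unbounded.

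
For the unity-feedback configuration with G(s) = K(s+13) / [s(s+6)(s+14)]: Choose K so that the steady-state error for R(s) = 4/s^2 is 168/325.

50

One free integrator in G(s): this is a type 1 system.
K_v = lim_{s→0} s·G(s) = K·13 / (6·14) = (13/84)·K.
e_ss = 4/K_v = 168/325 ⇒ K_v = 325/42 ⇒ K = (325/42)/(13/84) = 50.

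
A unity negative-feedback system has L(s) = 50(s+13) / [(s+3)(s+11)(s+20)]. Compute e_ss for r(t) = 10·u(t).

No free integrators in L(s): this is a type 0 system.
K_p = lim_{s→0} L(s) = 50·13 / (3·11·20) = 65/66.
e_ss = 10/(1 + K_p) = 10/(131/66) = 660/131.

660/131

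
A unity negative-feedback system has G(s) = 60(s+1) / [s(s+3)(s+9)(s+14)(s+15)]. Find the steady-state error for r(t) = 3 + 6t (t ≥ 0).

567

One free integrator in G(s): this is a type 1 system. By superposition:
  • 3: tracked with zero error.
  • 6t: e_ss = 6/K_v with K_v=2/189 → 567.
Total e_ss = 567.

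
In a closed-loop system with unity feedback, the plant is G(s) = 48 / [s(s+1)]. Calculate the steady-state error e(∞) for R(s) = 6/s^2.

System type = 1 (one pole at s=0).
K_v = lim_{s→0} s·G(s) = 48 / (1) = 48.
e_ss = 6/K_v = 6/48 = 0.125.

0.125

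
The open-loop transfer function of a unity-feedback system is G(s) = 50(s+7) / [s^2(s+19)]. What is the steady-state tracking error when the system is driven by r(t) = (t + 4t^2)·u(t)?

76/175

System type = 2 (two poles at s=0). Taking each input component in turn:
  • t: tracked with zero error.
  • 4t^2: e_ss = 8/K_a with K_a=350/19 → 76/175.
Total e_ss = 76/175.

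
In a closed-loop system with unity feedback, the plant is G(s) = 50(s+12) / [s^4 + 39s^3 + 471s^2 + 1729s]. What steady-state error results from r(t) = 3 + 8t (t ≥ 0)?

The denominator has no term below 1729s — 1 pole at s=0, type 1. Taking each input component in turn:
  • 3: tracked with zero error.
  • 8t: e_ss = 8/K_v with K_v=600/1729 → 1729/75.
Total e_ss = 1729/75.

1729/75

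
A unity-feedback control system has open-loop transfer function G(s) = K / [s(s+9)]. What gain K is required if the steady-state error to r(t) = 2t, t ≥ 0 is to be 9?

2

The open loop has one pole at the origin → type 1 system.
K_v = lim_{s→0} s·G(s) = K / (9) = (1/9)·K.
e_ss = 2/K_v = 9 ⇒ K_v = 2/9 ⇒ K = (2/9)/(1/9) = 2.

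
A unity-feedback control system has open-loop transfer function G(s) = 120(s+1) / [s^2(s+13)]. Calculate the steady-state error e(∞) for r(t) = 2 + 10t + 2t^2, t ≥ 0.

13/30

Two free integrators in G(s): this is a type 2 system. Treating each term separately:
  • 2: tracked with zero error.
  • 10t: tracked with zero error.
  • 2t^2: e_ss = 4/K_a with K_a=120/13 → 13/30.
Total e_ss = 13/30.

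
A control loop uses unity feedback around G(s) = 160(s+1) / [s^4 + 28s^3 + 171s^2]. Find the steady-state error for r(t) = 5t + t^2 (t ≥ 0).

Lowest-order denominator term is 171s^2, so the open loop has 2 poles at the origin → type 2 system. Treating each term separately:
  • 5t: tracked with zero error.
  • t^2: e_ss = 2/K_a with K_a=160/171 → 2.1375.
Total e_ss = 2.1375.

2.1375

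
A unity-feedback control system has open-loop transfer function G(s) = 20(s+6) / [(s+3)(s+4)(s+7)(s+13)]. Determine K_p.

The open loop has no poles at the origin → type 0 system.
K_p = lim_{s→0} G(s) = 20·6 / (3·4·7·13) = 10/91.

10/91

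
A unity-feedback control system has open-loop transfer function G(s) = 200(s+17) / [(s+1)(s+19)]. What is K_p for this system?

3400/19

System type = 0 (no poles at s=0).
K_p = lim_{s→0} G(s) = 200·17 / (1·19) = 3400/19.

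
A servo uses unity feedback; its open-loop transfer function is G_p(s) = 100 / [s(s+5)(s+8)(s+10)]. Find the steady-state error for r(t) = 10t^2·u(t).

One free integrator in G_p(s): this is a type 1 system.
K_a = lim_{s→0} s^2·G_p(s) = 0; the steady-state error to this parabolic input grows without bound.

infinity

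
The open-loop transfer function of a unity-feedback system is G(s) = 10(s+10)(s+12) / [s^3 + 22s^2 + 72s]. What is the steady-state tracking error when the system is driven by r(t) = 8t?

Factoring s from the denominator leaves a polynomial with constant term 72, so the system is type 1.
K_v = lim_{s→0} s·G(s) = 10·10·12 / 72 = 50/3.
e_ss = 8/K_v = 8/(50/3) = 0.48.

0.48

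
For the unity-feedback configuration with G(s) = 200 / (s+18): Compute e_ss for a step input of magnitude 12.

108/109

G(s) has no factors of s in the denominator, so the system is type 0.
K_p = lim_{s→0} G(s) = 200 / (18) = 100/9.
e_ss = 12/(1 + K_p) = 12/(109/9) = 108/109.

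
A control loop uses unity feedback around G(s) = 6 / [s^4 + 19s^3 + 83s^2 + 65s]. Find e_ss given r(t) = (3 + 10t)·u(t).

325/3

The denominator has no term below 65s — 1 pole at s=0, type 1. Treating each term separately:
  • 3: tracked with zero error.
  • 10t: e_ss = 10/K_v with K_v=6/65 → 325/3.
Total e_ss = 325/3.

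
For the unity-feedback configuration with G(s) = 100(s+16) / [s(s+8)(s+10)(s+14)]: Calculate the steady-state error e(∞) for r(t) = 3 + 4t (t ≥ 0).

The open loop has one pole at the origin → type 1 system. Treating each term separately:
  • 3: tracked with zero error.
  • 4t: e_ss = 4/K_v with K_v=10/7 → 2.8.
Total e_ss = 2.8.

2.8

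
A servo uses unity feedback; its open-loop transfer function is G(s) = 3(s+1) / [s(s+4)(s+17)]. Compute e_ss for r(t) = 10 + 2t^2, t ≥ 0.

infinity

G(s) has one factor of s in the denominator, so the system is type 1. By superposition:
  • 10: tracked with zero error.
  • 2t^2: a type-1 system cannot track it, e_ss → ∞.
The unbounded component dominates.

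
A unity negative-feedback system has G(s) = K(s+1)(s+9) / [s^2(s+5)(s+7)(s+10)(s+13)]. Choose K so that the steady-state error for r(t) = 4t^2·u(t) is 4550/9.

G(s) has two factors of s in the denominator, so the system is type 2.
K_a = lim_{s→0} s^2·G(s) = K·1·9 / (5·7·10·13) = (9/4550)·K.
e_ss = 8/K_a = 4550/9 ⇒ K_a = 36/2275 ⇒ K = (36/2275)/(9/4550) = 8.

8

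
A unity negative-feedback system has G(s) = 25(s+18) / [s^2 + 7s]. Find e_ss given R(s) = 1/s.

Factoring s from the denominator leaves a polynomial with constant term 7, so the system is type 1.
A type-1 system has K_p = ∞, so it tracks a step input with zero steady-state error.

0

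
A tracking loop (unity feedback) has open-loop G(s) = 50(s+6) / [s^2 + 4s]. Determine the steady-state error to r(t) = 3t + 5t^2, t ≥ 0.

The denominator has no term below 4s — 1 pole at s=0, type 1. By superposition:
  • 3t: e_ss = 3/K_v with K_v=75 → 0.04.
  • 5t^2: a type-1 system cannot track it, e_ss → ∞.
The unbounded component dominates.

infinity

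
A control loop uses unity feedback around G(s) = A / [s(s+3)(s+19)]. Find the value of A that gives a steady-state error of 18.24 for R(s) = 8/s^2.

System type = 1 (one pole at s=0).
K_v = lim_{s→0} s·G(s) = A / (3·19) = (1/57)·A.
e_ss = 8/K_v = 18.24 ⇒ K_v = 25/57 ⇒ A = (25/57)/(1/57) = 25.

25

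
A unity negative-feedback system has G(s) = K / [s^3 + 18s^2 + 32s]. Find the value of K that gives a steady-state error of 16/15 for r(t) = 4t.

The denominator has no term below 32s — 1 pole at s=0, type 1.
K_v = lim_{s→0} s·G(s) = K / 32 = (1/32)·K.
e_ss = 4/K_v = 16/15 ⇒ K_v = 3.75 ⇒ K = 3.75/(1/32) = 120.

120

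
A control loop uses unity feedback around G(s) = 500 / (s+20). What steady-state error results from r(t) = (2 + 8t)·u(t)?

infinity

G(s) has no factors of s in the denominator, so the system is type 0. By superposition:
  • 2: e_ss = 2/(1+K_p) with K_p=25 → 1/13.
  • 8t: a type-0 system cannot track it, e_ss → ∞.
The unbounded component dominates.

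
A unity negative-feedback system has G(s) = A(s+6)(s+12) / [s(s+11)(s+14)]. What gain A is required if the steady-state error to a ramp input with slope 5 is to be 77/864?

G(s) has one factor of s in the denominator, so the system is type 1.
K_v = lim_{s→0} s·G(s) = A·6·12 / (11·14) = (36/77)·A.
e_ss = 5/K_v = 77/864 ⇒ K_v = 4320/77 ⇒ A = (4320/77)/(36/77) = 120.

120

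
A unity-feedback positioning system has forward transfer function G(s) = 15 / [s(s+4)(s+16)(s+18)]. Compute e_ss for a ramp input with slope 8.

614.4

System type = 1 (one pole at s=0).
K_v = lim_{s→0} s·G(s) = 15 / (4·16·18) = 5/384.
e_ss = 8/K_v = 8/(5/384) = 614.4.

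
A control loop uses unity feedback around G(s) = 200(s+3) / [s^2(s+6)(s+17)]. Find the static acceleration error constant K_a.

100/17

Two free integrators in G(s): this is a type 2 system.
K_a = lim_{s→0} s^2·G(s) = 200·3 / (6·17) = 100/17.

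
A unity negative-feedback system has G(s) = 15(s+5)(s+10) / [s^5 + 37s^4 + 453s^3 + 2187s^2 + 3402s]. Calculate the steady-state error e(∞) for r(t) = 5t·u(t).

Factoring s from the denominator leaves a polynomial with constant term 3402, so the system is type 1.
K_v = lim_{s→0} s·G(s) = 15·5·10 / 3402 = 125/567.
e_ss = 5/K_v = 5/(125/567) = 22.68.

22.68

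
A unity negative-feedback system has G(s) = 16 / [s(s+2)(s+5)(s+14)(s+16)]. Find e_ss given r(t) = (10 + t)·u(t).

140

One free integrator in G(s): this is a type 1 system. Taking each input component in turn:
  • 10: tracked with zero error.
  • t: e_ss = 1/K_v with K_v=1/140 → 140.
Total e_ss = 140.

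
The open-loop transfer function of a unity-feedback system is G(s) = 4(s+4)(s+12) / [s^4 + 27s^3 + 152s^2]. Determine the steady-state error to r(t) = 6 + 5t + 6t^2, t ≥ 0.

Factoring s^2 from the denominator leaves a polynomial with constant term 152, so the system is type 2. Treating each term separately:
  • 6: tracked with zero error.
  • 5t: tracked with zero error.
  • 6t^2: e_ss = 12/K_a with K_a=24/19 → 9.5.
Total e_ss = 9.5.

9.5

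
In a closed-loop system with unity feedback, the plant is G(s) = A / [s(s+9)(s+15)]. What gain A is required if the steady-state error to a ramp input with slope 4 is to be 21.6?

25

System type = 1 (one pole at s=0).
K_v = lim_{s→0} s·G(s) = A / (9·15) = (1/135)·A.
e_ss = 4/K_v = 21.6 ⇒ K_v = 5/27 ⇒ A = (5/27)/(1/135) = 25.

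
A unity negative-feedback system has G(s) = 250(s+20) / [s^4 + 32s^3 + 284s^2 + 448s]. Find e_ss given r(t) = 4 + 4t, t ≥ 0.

0.3584

Factoring s from the denominator leaves a polynomial with constant term 448, so the system is type 1. Taking each input component in turn:
  • 4: tracked with zero error.
  • 4t: e_ss = 4/K_v with K_v=625/56 → 0.3584.
Total e_ss = 0.3584.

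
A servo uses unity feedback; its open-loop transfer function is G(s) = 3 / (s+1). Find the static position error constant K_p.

3

The open loop has no poles at the origin → type 0 system.
K_p = lim_{s→0} G(s) = 3 / (1) = 3.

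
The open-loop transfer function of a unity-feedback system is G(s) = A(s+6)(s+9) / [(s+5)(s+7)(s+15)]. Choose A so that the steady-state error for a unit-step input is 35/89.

The open loop has no poles at the origin → type 0 system.
K_p = lim_{s→0} G(s) = A·6·9 / (5·7·15) = (18/175)·A.
e_ss = 1/(1 + K_p) = 35/89 ⇒ 1 + (18/175)·A = 89/35 ⇒ A = 15.

15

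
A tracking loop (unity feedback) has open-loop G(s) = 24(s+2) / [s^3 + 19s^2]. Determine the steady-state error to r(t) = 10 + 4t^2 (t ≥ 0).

Factoring s^2 from the denominator leaves a polynomial with constant term 19, so the system is type 2. By superposition:
  • 10: tracked with zero error.
  • 4t^2: e_ss = 8/K_a with K_a=48/19 → 19/6.
Total e_ss = 19/6.

19/6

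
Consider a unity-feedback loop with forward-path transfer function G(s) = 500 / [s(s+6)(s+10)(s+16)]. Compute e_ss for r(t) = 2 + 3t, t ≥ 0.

5.76

G(s) has one factor of s in the denominator, so the system is type 1. Treating each term separately:
  • 2: tracked with zero error.
  • 3t: e_ss = 3/K_v with K_v=25/48 → 5.76.
Total e_ss = 5.76.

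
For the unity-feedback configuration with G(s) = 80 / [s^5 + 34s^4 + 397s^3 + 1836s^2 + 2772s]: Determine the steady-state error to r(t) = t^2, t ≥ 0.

Factoring s from the denominator leaves a polynomial with constant term 2772, so the system is type 1.
For a type-1 system K_a = 0, so e_ss to a parabolic input is unbounded.

infinity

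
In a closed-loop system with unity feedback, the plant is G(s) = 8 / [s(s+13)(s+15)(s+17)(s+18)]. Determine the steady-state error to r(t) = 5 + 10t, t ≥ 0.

74587.5

System type = 1 (one pole at s=0). Taking each input component in turn:
  • 5: tracked with zero error.
  • 10t: e_ss = 10/K_v with K_v=4/29835 → 74587.5.
Total e_ss = 74587.5.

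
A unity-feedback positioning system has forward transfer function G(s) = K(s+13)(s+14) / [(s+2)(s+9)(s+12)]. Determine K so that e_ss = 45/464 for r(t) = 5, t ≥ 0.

60

The open loop has no poles at the origin → type 0 system.
K_p = lim_{s→0} G(s) = K·13·14 / (2·9·12) = (91/108)·K.
e_ss = 5/(1 + K_p) = 45/464 ⇒ 1 + (91/108)·K = 464/9 ⇒ K = 60.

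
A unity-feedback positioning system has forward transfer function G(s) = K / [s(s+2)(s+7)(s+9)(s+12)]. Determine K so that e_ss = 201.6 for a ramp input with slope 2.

15

System type = 1 (one pole at s=0).
K_v = lim_{s→0} s·G(s) = K / (2·7·9·12) = (1/1512)·K.
e_ss = 2/K_v = 201.6 ⇒ K_v = 5/504 ⇒ K = (5/504)/(1/1512) = 15.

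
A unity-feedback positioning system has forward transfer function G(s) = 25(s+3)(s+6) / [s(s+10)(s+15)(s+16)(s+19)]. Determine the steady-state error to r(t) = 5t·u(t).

1520/3

One free integrator in G(s): this is a type 1 system.
K_v = lim_{s→0} s·G(s) = 25·3·6 / (10·15·16·19) = 3/304.
e_ss = 5/K_v = 5/(3/304) = 1520/3.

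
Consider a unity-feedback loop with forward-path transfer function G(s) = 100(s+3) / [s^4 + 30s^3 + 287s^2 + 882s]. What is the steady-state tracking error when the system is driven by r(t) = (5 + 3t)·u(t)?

8.82

Lowest-order denominator term is 882s, so the open loop has 1 pole at the origin → type 1 system. By superposition:
  • 5: tracked with zero error.
  • 3t: e_ss = 3/K_v with K_v=50/147 → 8.82.
Total e_ss = 8.82.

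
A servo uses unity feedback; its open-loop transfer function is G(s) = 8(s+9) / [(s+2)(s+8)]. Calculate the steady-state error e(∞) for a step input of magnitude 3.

The open loop has no poles at the origin → type 0 system.
K_p = lim_{s→0} G(s) = 8·9 / (2·8) = 4.5.
e_ss = 3/(1 + K_p) = 3/5.5 = 6/11.

6/11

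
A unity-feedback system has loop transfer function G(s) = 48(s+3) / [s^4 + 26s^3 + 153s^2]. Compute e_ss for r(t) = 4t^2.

8.5

Lowest-order denominator term is 153s^2, so the open loop has 2 poles at the origin → type 2 system.
K_a = lim_{s→0} s^2·G(s) = 48·3 / 153 = 16/17.
r(t) = 4t^2 gives R(s) = 8/s^3.
e_ss = 8/K_a = 8/(16/17) = 8.5.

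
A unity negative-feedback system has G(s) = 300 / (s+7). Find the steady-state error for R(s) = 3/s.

System type = 0 (no poles at s=0).
K_p = lim_{s→0} G(s) = 300 / (7) = 300/7.
e_ss = 3/(1 + K_p) = 3/(307/7) = 21/307.

21/307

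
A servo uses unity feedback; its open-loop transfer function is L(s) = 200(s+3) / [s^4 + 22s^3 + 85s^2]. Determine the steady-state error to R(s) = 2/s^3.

The denominator has no term below 85s^2 — 2 poles at s=0, type 2.
K_a = lim_{s→0} s^2·L(s) = 200·3 / 85 = 120/17.
r(t) = t^2 gives R(s) = 2/s^3.
e_ss = 2/K_a = 2/(120/17) = 17/60.

17/60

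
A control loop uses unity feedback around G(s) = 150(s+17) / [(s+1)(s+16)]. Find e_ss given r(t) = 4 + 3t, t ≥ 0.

No free integrators in G(s): this is a type 0 system. Taking each input component in turn:
  • 4: e_ss = 4/(1+K_p) with K_p=159.375 → 32/1283.
  • 3t: a type-0 system cannot track it, e_ss → ∞.
The unbounded component dominates.

infinity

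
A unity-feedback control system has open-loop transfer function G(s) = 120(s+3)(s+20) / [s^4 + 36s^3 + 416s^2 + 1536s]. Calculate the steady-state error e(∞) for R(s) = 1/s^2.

Lowest-order denominator term is 1536s, so the open loop has 1 pole at the origin → type 1 system.
K_v = lim_{s→0} s·G(s) = 120·3·20 / 1536 = 4.6875.
e_ss = 1/K_v = 1/4.6875 = 16/75.

16/75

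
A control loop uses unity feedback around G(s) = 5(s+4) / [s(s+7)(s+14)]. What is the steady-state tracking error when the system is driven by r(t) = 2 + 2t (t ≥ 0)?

The open loop has one pole at the origin → type 1 system. By superposition:
  • 2: tracked with zero error.
  • 2t: e_ss = 2/K_v with K_v=10/49 → 9.8.
Total e_ss = 9.8.

9.8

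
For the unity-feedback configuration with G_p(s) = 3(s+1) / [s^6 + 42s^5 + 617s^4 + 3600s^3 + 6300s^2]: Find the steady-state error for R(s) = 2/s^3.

Factoring s^2 from the denominator leaves a polynomial with constant term 6300, so the system is type 2.
K_a = lim_{s→0} s^2·G_p(s) = 3·1 / 6300 = 1/2100.
r(t) = t^2 gives R(s) = 2/s^3.
e_ss = 2/K_a = 2/(1/2100) = 4200.

4200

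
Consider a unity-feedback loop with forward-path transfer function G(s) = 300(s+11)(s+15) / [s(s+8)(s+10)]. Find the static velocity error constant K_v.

G(s) has one factor of s in the denominator, so the system is type 1.
K_v = lim_{s→0} s·G(s) = 300·11·15 / (8·10) = 618.75.

618.75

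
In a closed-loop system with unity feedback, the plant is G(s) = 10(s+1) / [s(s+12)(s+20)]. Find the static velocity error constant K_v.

1/24

System type = 1 (one pole at s=0).
K_v = lim_{s→0} s·G(s) = 10·1 / (12·20) = 1/24.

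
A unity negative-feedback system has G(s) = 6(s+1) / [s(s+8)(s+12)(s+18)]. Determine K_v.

1/288

G(s) has one factor of s in the denominator, so the system is type 1.
K_v = lim_{s→0} s·G(s) = 6·1 / (8·12·18) = 1/288.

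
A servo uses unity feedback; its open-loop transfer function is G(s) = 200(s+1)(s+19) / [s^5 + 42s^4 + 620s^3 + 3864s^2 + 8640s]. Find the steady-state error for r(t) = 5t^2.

Lowest-order denominator term is 8640s, so the open loop has 1 pole at the origin → type 1 system.
K_a = lim_{s→0} s^2·G(s) = 0; the steady-state error to this parabolic input grows without bound.

infinity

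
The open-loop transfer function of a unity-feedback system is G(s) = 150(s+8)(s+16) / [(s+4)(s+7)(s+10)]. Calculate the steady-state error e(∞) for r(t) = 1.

System type = 0 (no poles at s=0).
K_p = lim_{s→0} G(s) = 150·8·16 / (4·7·10) = 480/7.
e_ss = 1/(1 + K_p) = 1/(487/7) = 7/487.

7/487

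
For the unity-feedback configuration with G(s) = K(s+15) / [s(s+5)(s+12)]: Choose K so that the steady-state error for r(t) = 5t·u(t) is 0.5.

G(s) has one factor of s in the denominator, so the system is type 1.
K_v = lim_{s→0} s·G(s) = K·15 / (5·12) = 0.25·K.
e_ss = 5/K_v = 0.5 ⇒ K_v = 10 ⇒ K = 10/0.25 = 40.

40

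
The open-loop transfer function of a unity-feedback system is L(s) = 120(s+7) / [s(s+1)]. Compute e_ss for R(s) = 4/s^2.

L(s) has one factor of s in the denominator, so the system is type 1.
K_v = lim_{s→0} s·L(s) = 120·7 / (1) = 840.
e_ss = 4/K_v = 4/840 = 1/210.

1/210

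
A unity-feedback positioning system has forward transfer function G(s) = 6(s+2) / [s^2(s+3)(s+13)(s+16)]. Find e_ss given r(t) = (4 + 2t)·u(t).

System type = 2 (two poles at s=0). Taking each input component in turn:
  • 4: tracked with zero error.
  • 2t: tracked with zero error.
Total e_ss = 0.

0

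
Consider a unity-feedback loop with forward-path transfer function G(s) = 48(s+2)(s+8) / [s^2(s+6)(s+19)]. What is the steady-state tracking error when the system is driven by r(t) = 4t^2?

1.1875

Two free integrators in G(s): this is a type 2 system.
K_a = lim_{s→0} s^2·G(s) = 48·2·8 / (6·19) = 128/19.
r(t) = 4t^2 gives R(s) = 8/s^3.
e_ss = 8/K_a = 8/(128/19) = 1.1875.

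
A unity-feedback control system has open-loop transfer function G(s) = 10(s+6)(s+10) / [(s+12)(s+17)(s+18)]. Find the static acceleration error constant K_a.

0

No free integrators in G(s): this is a type 0 system.
K_a = lim_{s→0} s^2·G(s) = 0 (the extra factor of s kills the finite limit).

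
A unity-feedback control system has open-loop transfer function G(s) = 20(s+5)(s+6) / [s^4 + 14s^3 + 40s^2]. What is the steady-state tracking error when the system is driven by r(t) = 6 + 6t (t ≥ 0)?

0

Lowest-order denominator term is 40s^2, so the open loop has 2 poles at the origin → type 2 system. By superposition:
  • 6: tracked with zero error.
  • 6t: tracked with zero error.
Total e_ss = 0.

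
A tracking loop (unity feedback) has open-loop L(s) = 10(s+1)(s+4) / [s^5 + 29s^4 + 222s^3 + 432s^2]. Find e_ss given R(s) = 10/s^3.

108

Lowest-order denominator term is 432s^2, so the open loop has 2 poles at the origin → type 2 system.
K_a = lim_{s→0} s^2·L(s) = 10·1·4 / 432 = 5/54.
r(t) = 5t^2 gives R(s) = 10/s^3.
e_ss = 10/K_a = 10/(5/54) = 108.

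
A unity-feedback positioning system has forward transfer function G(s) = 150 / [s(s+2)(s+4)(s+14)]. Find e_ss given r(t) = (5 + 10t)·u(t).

112/15

The open loop has one pole at the origin → type 1 system. By superposition:
  • 5: tracked with zero error.
  • 10t: e_ss = 10/K_v with K_v=75/56 → 112/15.
Total e_ss = 112/15.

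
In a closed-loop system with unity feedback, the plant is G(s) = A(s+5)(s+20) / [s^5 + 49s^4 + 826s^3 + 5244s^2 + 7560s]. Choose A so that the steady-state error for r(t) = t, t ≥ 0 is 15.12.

Lowest-order denominator term is 7560s, so the open loop has 1 pole at the origin → type 1 system.
K_v = lim_{s→0} s·G(s) = A·5·20 / 7560 = (5/378)·A.
e_ss = 1/K_v = 15.12 ⇒ K_v = 25/378 ⇒ A = (25/378)/(5/378) = 5.

5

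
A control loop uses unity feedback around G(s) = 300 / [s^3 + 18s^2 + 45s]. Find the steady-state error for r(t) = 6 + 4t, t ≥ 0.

The denominator has no term below 45s — 1 pole at s=0, type 1. Taking each input component in turn:
  • 6: tracked with zero error.
  • 4t: e_ss = 4/K_v with K_v=20/3 → 0.6.
Total e_ss = 0.6.

0.6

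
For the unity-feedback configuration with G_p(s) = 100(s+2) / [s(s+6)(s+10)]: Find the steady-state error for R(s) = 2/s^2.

0.6

G_p(s) has one factor of s in the denominator, so the system is type 1.
K_v = lim_{s→0} s·G_p(s) = 100·2 / (6·10) = 10/3.
e_ss = 2/K_v = 2/(10/3) = 0.6.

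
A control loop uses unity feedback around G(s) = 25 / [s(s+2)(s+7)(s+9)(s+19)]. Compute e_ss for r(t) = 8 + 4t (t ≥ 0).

383.04

System type = 1 (one pole at s=0). By superposition:
  • 8: tracked with zero error.
  • 4t: e_ss = 4/K_v with K_v=25/2394 → 383.04.
Total e_ss = 383.04.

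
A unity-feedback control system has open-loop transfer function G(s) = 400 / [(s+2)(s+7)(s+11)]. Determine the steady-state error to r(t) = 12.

G(s) has no factors of s in the denominator, so the system is type 0.
K_p = lim_{s→0} G(s) = 400 / (2·7·11) = 200/77.
e_ss = 12/(1 + K_p) = 12/(277/77) = 924/277.

924/277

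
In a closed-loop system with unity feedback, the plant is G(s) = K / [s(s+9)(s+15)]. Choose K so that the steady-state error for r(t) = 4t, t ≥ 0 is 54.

One free integrator in G(s): this is a type 1 system.
K_v = lim_{s→0} s·G(s) = K / (9·15) = (1/135)·K.
e_ss = 4/K_v = 54 ⇒ K_v = 2/27 ⇒ K = (2/27)/(1/135) = 10.

10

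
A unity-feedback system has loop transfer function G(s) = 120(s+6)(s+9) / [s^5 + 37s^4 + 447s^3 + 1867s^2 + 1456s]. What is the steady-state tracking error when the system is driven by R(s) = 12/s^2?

Factoring s from the denominator leaves a polynomial with constant term 1456, so the system is type 1.
K_v = lim_{s→0} s·G(s) = 120·6·9 / 1456 = 405/91.
e_ss = 12/K_v = 12/(405/91) = 364/135.

364/135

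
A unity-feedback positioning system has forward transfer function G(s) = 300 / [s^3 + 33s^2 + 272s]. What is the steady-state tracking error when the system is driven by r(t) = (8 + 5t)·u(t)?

Factoring s from the denominator leaves a polynomial with constant term 272, so the system is type 1. Treating each term separately:
  • 8: tracked with zero error.
  • 5t: e_ss = 5/K_v with K_v=75/68 → 68/15.
Total e_ss = 68/15.

68/15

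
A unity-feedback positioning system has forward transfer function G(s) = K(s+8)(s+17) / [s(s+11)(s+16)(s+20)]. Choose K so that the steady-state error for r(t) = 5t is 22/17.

100

The open loop has one pole at the origin → type 1 system.
K_v = lim_{s→0} s·G(s) = K·8·17 / (11·16·20) = (17/440)·K.
e_ss = 5/K_v = 22/17 ⇒ K_v = 85/22 ⇒ K = (85/22)/(17/440) = 100.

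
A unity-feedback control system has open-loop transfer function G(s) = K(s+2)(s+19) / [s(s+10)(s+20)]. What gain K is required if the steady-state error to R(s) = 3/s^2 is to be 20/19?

15

G(s) has one factor of s in the denominator, so the system is type 1.
K_v = lim_{s→0} s·G(s) = K·2·19 / (10·20) = 0.19·K.
e_ss = 3/K_v = 20/19 ⇒ K_v = 2.85 ⇒ K = 2.85/0.19 = 15.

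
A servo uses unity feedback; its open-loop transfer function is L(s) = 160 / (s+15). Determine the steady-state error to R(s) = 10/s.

No free integrators in L(s): this is a type 0 system.
K_p = lim_{s→0} L(s) = 160 / (15) = 32/3.
e_ss = 10/(1 + K_p) = 10/(35/3) = 6/7.

6/7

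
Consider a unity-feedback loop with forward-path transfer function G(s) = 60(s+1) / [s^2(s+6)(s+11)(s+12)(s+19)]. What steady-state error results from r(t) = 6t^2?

3009.6

Two free integrators in G(s): this is a type 2 system.
K_a = lim_{s→0} s^2·G(s) = 60·1 / (6·11·12·19) = 5/1254.
r(t) = 6t^2 gives R(s) = 12/s^3.
e_ss = 12/K_a = 12/(5/1254) = 3009.6.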